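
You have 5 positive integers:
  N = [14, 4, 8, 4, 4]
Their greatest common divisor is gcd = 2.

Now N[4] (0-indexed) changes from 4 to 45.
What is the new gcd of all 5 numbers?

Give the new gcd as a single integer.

Numbers: [14, 4, 8, 4, 4], gcd = 2
Change: index 4, 4 -> 45
gcd of the OTHER numbers (without index 4): gcd([14, 4, 8, 4]) = 2
New gcd = gcd(g_others, new_val) = gcd(2, 45) = 1

Answer: 1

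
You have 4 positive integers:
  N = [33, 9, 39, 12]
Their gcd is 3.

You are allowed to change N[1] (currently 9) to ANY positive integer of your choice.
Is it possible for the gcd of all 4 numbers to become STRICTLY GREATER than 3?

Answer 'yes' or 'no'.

Answer: no

Derivation:
Current gcd = 3
gcd of all OTHER numbers (without N[1]=9): gcd([33, 39, 12]) = 3
The new gcd after any change is gcd(3, new_value).
This can be at most 3.
Since 3 = old gcd 3, the gcd can only stay the same or decrease.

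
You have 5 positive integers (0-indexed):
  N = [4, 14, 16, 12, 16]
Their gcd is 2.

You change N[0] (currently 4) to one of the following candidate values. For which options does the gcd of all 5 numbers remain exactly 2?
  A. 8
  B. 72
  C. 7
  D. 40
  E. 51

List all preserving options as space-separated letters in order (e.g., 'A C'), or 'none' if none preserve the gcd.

Answer: A B D

Derivation:
Old gcd = 2; gcd of others (without N[0]) = 2
New gcd for candidate v: gcd(2, v). Preserves old gcd iff gcd(2, v) = 2.
  Option A: v=8, gcd(2,8)=2 -> preserves
  Option B: v=72, gcd(2,72)=2 -> preserves
  Option C: v=7, gcd(2,7)=1 -> changes
  Option D: v=40, gcd(2,40)=2 -> preserves
  Option E: v=51, gcd(2,51)=1 -> changes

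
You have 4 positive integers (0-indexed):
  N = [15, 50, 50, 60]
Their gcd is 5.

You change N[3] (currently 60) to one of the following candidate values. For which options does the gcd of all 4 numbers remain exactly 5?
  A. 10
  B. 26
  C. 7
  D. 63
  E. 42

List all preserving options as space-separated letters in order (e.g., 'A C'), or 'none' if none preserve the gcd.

Old gcd = 5; gcd of others (without N[3]) = 5
New gcd for candidate v: gcd(5, v). Preserves old gcd iff gcd(5, v) = 5.
  Option A: v=10, gcd(5,10)=5 -> preserves
  Option B: v=26, gcd(5,26)=1 -> changes
  Option C: v=7, gcd(5,7)=1 -> changes
  Option D: v=63, gcd(5,63)=1 -> changes
  Option E: v=42, gcd(5,42)=1 -> changes

Answer: A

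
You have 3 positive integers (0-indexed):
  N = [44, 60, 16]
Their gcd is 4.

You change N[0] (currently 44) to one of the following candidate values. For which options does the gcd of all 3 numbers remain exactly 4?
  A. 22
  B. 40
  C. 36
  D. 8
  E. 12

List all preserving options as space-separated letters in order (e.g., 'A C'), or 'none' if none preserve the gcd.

Answer: B C D E

Derivation:
Old gcd = 4; gcd of others (without N[0]) = 4
New gcd for candidate v: gcd(4, v). Preserves old gcd iff gcd(4, v) = 4.
  Option A: v=22, gcd(4,22)=2 -> changes
  Option B: v=40, gcd(4,40)=4 -> preserves
  Option C: v=36, gcd(4,36)=4 -> preserves
  Option D: v=8, gcd(4,8)=4 -> preserves
  Option E: v=12, gcd(4,12)=4 -> preserves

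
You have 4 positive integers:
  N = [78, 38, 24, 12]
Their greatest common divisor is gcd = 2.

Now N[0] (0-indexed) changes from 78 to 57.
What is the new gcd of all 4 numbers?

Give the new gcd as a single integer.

Numbers: [78, 38, 24, 12], gcd = 2
Change: index 0, 78 -> 57
gcd of the OTHER numbers (without index 0): gcd([38, 24, 12]) = 2
New gcd = gcd(g_others, new_val) = gcd(2, 57) = 1

Answer: 1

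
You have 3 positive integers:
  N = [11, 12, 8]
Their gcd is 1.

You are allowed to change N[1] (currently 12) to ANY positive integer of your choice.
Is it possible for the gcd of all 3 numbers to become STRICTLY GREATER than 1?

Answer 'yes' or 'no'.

Current gcd = 1
gcd of all OTHER numbers (without N[1]=12): gcd([11, 8]) = 1
The new gcd after any change is gcd(1, new_value).
This can be at most 1.
Since 1 = old gcd 1, the gcd can only stay the same or decrease.

Answer: no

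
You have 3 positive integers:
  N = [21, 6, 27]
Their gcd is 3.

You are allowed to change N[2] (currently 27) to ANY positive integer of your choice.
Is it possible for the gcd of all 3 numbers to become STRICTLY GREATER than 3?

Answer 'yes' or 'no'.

Current gcd = 3
gcd of all OTHER numbers (without N[2]=27): gcd([21, 6]) = 3
The new gcd after any change is gcd(3, new_value).
This can be at most 3.
Since 3 = old gcd 3, the gcd can only stay the same or decrease.

Answer: no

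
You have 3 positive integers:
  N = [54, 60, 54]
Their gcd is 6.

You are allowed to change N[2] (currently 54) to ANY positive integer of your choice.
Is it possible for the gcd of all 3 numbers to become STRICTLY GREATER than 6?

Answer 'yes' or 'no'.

Answer: no

Derivation:
Current gcd = 6
gcd of all OTHER numbers (without N[2]=54): gcd([54, 60]) = 6
The new gcd after any change is gcd(6, new_value).
This can be at most 6.
Since 6 = old gcd 6, the gcd can only stay the same or decrease.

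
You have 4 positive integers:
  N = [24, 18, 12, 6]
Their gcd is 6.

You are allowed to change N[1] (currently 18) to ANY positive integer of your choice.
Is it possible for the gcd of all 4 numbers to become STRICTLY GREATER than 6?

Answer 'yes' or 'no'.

Current gcd = 6
gcd of all OTHER numbers (without N[1]=18): gcd([24, 12, 6]) = 6
The new gcd after any change is gcd(6, new_value).
This can be at most 6.
Since 6 = old gcd 6, the gcd can only stay the same or decrease.

Answer: no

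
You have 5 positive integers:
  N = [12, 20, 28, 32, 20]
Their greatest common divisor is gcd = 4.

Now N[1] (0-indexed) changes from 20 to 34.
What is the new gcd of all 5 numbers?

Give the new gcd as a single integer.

Numbers: [12, 20, 28, 32, 20], gcd = 4
Change: index 1, 20 -> 34
gcd of the OTHER numbers (without index 1): gcd([12, 28, 32, 20]) = 4
New gcd = gcd(g_others, new_val) = gcd(4, 34) = 2

Answer: 2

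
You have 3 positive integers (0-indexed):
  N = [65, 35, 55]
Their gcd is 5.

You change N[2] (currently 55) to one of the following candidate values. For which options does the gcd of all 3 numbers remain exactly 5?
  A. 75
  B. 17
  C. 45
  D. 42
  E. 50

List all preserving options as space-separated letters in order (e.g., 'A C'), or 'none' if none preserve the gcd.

Old gcd = 5; gcd of others (without N[2]) = 5
New gcd for candidate v: gcd(5, v). Preserves old gcd iff gcd(5, v) = 5.
  Option A: v=75, gcd(5,75)=5 -> preserves
  Option B: v=17, gcd(5,17)=1 -> changes
  Option C: v=45, gcd(5,45)=5 -> preserves
  Option D: v=42, gcd(5,42)=1 -> changes
  Option E: v=50, gcd(5,50)=5 -> preserves

Answer: A C E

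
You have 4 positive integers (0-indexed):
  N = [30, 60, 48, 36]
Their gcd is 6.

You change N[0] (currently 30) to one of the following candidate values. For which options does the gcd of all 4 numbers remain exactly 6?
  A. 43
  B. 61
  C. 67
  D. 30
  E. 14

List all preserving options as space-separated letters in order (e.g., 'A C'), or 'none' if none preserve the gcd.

Old gcd = 6; gcd of others (without N[0]) = 12
New gcd for candidate v: gcd(12, v). Preserves old gcd iff gcd(12, v) = 6.
  Option A: v=43, gcd(12,43)=1 -> changes
  Option B: v=61, gcd(12,61)=1 -> changes
  Option C: v=67, gcd(12,67)=1 -> changes
  Option D: v=30, gcd(12,30)=6 -> preserves
  Option E: v=14, gcd(12,14)=2 -> changes

Answer: D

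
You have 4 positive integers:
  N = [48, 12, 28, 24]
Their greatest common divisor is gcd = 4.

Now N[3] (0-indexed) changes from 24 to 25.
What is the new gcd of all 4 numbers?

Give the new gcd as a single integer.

Numbers: [48, 12, 28, 24], gcd = 4
Change: index 3, 24 -> 25
gcd of the OTHER numbers (without index 3): gcd([48, 12, 28]) = 4
New gcd = gcd(g_others, new_val) = gcd(4, 25) = 1

Answer: 1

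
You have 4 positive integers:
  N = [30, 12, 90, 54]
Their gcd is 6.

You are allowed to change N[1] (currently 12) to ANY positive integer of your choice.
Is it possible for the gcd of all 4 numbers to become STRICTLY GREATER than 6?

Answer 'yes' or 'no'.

Current gcd = 6
gcd of all OTHER numbers (without N[1]=12): gcd([30, 90, 54]) = 6
The new gcd after any change is gcd(6, new_value).
This can be at most 6.
Since 6 = old gcd 6, the gcd can only stay the same or decrease.

Answer: no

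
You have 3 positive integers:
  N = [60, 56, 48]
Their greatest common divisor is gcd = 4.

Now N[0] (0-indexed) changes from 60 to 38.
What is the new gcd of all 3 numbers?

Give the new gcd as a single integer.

Answer: 2

Derivation:
Numbers: [60, 56, 48], gcd = 4
Change: index 0, 60 -> 38
gcd of the OTHER numbers (without index 0): gcd([56, 48]) = 8
New gcd = gcd(g_others, new_val) = gcd(8, 38) = 2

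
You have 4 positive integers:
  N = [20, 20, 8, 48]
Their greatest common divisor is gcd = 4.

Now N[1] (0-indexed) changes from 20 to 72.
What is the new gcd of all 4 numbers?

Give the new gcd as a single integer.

Numbers: [20, 20, 8, 48], gcd = 4
Change: index 1, 20 -> 72
gcd of the OTHER numbers (without index 1): gcd([20, 8, 48]) = 4
New gcd = gcd(g_others, new_val) = gcd(4, 72) = 4

Answer: 4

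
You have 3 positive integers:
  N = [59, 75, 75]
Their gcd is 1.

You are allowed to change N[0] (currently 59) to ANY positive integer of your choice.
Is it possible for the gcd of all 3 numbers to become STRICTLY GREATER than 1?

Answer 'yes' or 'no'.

Current gcd = 1
gcd of all OTHER numbers (without N[0]=59): gcd([75, 75]) = 75
The new gcd after any change is gcd(75, new_value).
This can be at most 75.
Since 75 > old gcd 1, the gcd CAN increase (e.g., set N[0] = 75).

Answer: yes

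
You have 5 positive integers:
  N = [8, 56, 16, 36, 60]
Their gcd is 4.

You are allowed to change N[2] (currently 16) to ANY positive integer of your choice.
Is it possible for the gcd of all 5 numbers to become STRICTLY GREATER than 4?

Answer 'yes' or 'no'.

Current gcd = 4
gcd of all OTHER numbers (without N[2]=16): gcd([8, 56, 36, 60]) = 4
The new gcd after any change is gcd(4, new_value).
This can be at most 4.
Since 4 = old gcd 4, the gcd can only stay the same or decrease.

Answer: no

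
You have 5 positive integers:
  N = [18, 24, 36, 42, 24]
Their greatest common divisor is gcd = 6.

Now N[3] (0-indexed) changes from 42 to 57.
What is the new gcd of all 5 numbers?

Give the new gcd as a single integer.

Numbers: [18, 24, 36, 42, 24], gcd = 6
Change: index 3, 42 -> 57
gcd of the OTHER numbers (without index 3): gcd([18, 24, 36, 24]) = 6
New gcd = gcd(g_others, new_val) = gcd(6, 57) = 3

Answer: 3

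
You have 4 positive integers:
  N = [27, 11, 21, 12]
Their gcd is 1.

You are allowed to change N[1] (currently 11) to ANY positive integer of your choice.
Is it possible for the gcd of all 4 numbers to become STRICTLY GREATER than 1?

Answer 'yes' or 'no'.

Current gcd = 1
gcd of all OTHER numbers (without N[1]=11): gcd([27, 21, 12]) = 3
The new gcd after any change is gcd(3, new_value).
This can be at most 3.
Since 3 > old gcd 1, the gcd CAN increase (e.g., set N[1] = 3).

Answer: yes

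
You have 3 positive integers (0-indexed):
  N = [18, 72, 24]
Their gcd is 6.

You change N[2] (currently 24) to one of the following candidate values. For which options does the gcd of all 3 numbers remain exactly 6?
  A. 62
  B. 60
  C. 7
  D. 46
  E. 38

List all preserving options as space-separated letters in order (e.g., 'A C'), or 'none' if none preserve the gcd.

Answer: B

Derivation:
Old gcd = 6; gcd of others (without N[2]) = 18
New gcd for candidate v: gcd(18, v). Preserves old gcd iff gcd(18, v) = 6.
  Option A: v=62, gcd(18,62)=2 -> changes
  Option B: v=60, gcd(18,60)=6 -> preserves
  Option C: v=7, gcd(18,7)=1 -> changes
  Option D: v=46, gcd(18,46)=2 -> changes
  Option E: v=38, gcd(18,38)=2 -> changes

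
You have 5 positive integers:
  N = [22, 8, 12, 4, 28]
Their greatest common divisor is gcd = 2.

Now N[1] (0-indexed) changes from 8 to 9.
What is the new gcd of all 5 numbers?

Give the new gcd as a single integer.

Answer: 1

Derivation:
Numbers: [22, 8, 12, 4, 28], gcd = 2
Change: index 1, 8 -> 9
gcd of the OTHER numbers (without index 1): gcd([22, 12, 4, 28]) = 2
New gcd = gcd(g_others, new_val) = gcd(2, 9) = 1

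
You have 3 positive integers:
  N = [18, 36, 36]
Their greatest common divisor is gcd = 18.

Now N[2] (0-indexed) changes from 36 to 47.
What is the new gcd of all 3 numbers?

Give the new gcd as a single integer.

Numbers: [18, 36, 36], gcd = 18
Change: index 2, 36 -> 47
gcd of the OTHER numbers (without index 2): gcd([18, 36]) = 18
New gcd = gcd(g_others, new_val) = gcd(18, 47) = 1

Answer: 1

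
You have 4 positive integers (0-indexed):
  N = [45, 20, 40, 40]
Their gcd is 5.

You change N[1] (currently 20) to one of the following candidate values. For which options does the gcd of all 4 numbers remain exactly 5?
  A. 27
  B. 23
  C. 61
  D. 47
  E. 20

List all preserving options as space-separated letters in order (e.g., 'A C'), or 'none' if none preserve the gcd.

Old gcd = 5; gcd of others (without N[1]) = 5
New gcd for candidate v: gcd(5, v). Preserves old gcd iff gcd(5, v) = 5.
  Option A: v=27, gcd(5,27)=1 -> changes
  Option B: v=23, gcd(5,23)=1 -> changes
  Option C: v=61, gcd(5,61)=1 -> changes
  Option D: v=47, gcd(5,47)=1 -> changes
  Option E: v=20, gcd(5,20)=5 -> preserves

Answer: E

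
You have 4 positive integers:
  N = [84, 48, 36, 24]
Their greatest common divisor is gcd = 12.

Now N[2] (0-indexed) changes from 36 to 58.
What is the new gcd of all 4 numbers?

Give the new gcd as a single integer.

Answer: 2

Derivation:
Numbers: [84, 48, 36, 24], gcd = 12
Change: index 2, 36 -> 58
gcd of the OTHER numbers (without index 2): gcd([84, 48, 24]) = 12
New gcd = gcd(g_others, new_val) = gcd(12, 58) = 2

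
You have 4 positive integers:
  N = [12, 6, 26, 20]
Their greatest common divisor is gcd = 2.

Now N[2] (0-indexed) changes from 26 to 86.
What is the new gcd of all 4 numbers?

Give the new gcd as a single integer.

Numbers: [12, 6, 26, 20], gcd = 2
Change: index 2, 26 -> 86
gcd of the OTHER numbers (without index 2): gcd([12, 6, 20]) = 2
New gcd = gcd(g_others, new_val) = gcd(2, 86) = 2

Answer: 2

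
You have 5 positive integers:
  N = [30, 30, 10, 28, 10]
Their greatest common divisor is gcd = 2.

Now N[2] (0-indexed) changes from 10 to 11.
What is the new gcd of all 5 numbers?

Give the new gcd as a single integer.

Answer: 1

Derivation:
Numbers: [30, 30, 10, 28, 10], gcd = 2
Change: index 2, 10 -> 11
gcd of the OTHER numbers (without index 2): gcd([30, 30, 28, 10]) = 2
New gcd = gcd(g_others, new_val) = gcd(2, 11) = 1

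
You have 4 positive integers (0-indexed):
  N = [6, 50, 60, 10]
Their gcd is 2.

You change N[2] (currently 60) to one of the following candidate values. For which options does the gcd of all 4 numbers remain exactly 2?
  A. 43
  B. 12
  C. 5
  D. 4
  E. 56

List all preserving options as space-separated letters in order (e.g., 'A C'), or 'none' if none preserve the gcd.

Old gcd = 2; gcd of others (without N[2]) = 2
New gcd for candidate v: gcd(2, v). Preserves old gcd iff gcd(2, v) = 2.
  Option A: v=43, gcd(2,43)=1 -> changes
  Option B: v=12, gcd(2,12)=2 -> preserves
  Option C: v=5, gcd(2,5)=1 -> changes
  Option D: v=4, gcd(2,4)=2 -> preserves
  Option E: v=56, gcd(2,56)=2 -> preserves

Answer: B D E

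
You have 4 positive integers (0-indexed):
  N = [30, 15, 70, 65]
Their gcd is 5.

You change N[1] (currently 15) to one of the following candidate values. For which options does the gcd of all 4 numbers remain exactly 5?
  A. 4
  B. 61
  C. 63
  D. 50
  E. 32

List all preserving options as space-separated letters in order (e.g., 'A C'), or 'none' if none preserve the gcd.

Answer: D

Derivation:
Old gcd = 5; gcd of others (without N[1]) = 5
New gcd for candidate v: gcd(5, v). Preserves old gcd iff gcd(5, v) = 5.
  Option A: v=4, gcd(5,4)=1 -> changes
  Option B: v=61, gcd(5,61)=1 -> changes
  Option C: v=63, gcd(5,63)=1 -> changes
  Option D: v=50, gcd(5,50)=5 -> preserves
  Option E: v=32, gcd(5,32)=1 -> changes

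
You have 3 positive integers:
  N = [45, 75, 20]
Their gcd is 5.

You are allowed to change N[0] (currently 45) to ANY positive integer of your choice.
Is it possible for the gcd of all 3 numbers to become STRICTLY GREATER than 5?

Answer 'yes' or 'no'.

Current gcd = 5
gcd of all OTHER numbers (without N[0]=45): gcd([75, 20]) = 5
The new gcd after any change is gcd(5, new_value).
This can be at most 5.
Since 5 = old gcd 5, the gcd can only stay the same or decrease.

Answer: no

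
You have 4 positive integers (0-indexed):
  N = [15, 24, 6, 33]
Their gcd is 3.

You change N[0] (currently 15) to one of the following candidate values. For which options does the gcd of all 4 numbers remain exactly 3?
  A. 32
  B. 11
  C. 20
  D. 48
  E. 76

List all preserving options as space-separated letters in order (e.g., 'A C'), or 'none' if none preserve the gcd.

Answer: D

Derivation:
Old gcd = 3; gcd of others (without N[0]) = 3
New gcd for candidate v: gcd(3, v). Preserves old gcd iff gcd(3, v) = 3.
  Option A: v=32, gcd(3,32)=1 -> changes
  Option B: v=11, gcd(3,11)=1 -> changes
  Option C: v=20, gcd(3,20)=1 -> changes
  Option D: v=48, gcd(3,48)=3 -> preserves
  Option E: v=76, gcd(3,76)=1 -> changes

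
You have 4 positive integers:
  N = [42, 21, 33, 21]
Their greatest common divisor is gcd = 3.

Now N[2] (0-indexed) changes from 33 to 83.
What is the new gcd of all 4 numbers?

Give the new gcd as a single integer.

Numbers: [42, 21, 33, 21], gcd = 3
Change: index 2, 33 -> 83
gcd of the OTHER numbers (without index 2): gcd([42, 21, 21]) = 21
New gcd = gcd(g_others, new_val) = gcd(21, 83) = 1

Answer: 1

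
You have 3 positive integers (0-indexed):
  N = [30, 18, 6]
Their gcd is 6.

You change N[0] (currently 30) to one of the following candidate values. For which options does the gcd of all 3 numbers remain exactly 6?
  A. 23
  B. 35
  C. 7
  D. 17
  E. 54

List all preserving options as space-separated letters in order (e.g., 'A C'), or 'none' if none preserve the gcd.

Answer: E

Derivation:
Old gcd = 6; gcd of others (without N[0]) = 6
New gcd for candidate v: gcd(6, v). Preserves old gcd iff gcd(6, v) = 6.
  Option A: v=23, gcd(6,23)=1 -> changes
  Option B: v=35, gcd(6,35)=1 -> changes
  Option C: v=7, gcd(6,7)=1 -> changes
  Option D: v=17, gcd(6,17)=1 -> changes
  Option E: v=54, gcd(6,54)=6 -> preserves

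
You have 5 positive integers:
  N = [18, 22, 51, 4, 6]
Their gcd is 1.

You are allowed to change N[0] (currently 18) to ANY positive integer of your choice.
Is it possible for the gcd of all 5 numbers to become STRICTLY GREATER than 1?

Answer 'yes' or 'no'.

Current gcd = 1
gcd of all OTHER numbers (without N[0]=18): gcd([22, 51, 4, 6]) = 1
The new gcd after any change is gcd(1, new_value).
This can be at most 1.
Since 1 = old gcd 1, the gcd can only stay the same or decrease.

Answer: no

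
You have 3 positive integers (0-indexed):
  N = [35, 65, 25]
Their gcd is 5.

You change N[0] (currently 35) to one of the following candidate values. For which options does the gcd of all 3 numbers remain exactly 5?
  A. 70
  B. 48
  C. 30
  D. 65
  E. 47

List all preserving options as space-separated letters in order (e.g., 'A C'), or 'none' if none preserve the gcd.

Answer: A C D

Derivation:
Old gcd = 5; gcd of others (without N[0]) = 5
New gcd for candidate v: gcd(5, v). Preserves old gcd iff gcd(5, v) = 5.
  Option A: v=70, gcd(5,70)=5 -> preserves
  Option B: v=48, gcd(5,48)=1 -> changes
  Option C: v=30, gcd(5,30)=5 -> preserves
  Option D: v=65, gcd(5,65)=5 -> preserves
  Option E: v=47, gcd(5,47)=1 -> changes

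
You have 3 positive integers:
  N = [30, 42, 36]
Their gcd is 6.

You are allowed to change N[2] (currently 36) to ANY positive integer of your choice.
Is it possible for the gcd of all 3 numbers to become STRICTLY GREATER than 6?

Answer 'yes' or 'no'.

Answer: no

Derivation:
Current gcd = 6
gcd of all OTHER numbers (without N[2]=36): gcd([30, 42]) = 6
The new gcd after any change is gcd(6, new_value).
This can be at most 6.
Since 6 = old gcd 6, the gcd can only stay the same or decrease.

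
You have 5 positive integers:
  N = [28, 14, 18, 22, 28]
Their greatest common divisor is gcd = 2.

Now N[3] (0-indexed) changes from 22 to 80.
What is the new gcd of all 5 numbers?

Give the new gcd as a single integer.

Numbers: [28, 14, 18, 22, 28], gcd = 2
Change: index 3, 22 -> 80
gcd of the OTHER numbers (without index 3): gcd([28, 14, 18, 28]) = 2
New gcd = gcd(g_others, new_val) = gcd(2, 80) = 2

Answer: 2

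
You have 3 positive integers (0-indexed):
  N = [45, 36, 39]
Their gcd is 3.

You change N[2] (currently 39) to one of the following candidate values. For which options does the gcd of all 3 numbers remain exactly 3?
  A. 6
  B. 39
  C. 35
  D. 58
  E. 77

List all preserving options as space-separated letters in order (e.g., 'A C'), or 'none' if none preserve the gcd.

Answer: A B

Derivation:
Old gcd = 3; gcd of others (without N[2]) = 9
New gcd for candidate v: gcd(9, v). Preserves old gcd iff gcd(9, v) = 3.
  Option A: v=6, gcd(9,6)=3 -> preserves
  Option B: v=39, gcd(9,39)=3 -> preserves
  Option C: v=35, gcd(9,35)=1 -> changes
  Option D: v=58, gcd(9,58)=1 -> changes
  Option E: v=77, gcd(9,77)=1 -> changes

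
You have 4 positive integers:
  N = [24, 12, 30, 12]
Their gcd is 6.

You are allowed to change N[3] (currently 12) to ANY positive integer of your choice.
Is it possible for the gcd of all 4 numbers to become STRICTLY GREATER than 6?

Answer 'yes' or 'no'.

Current gcd = 6
gcd of all OTHER numbers (without N[3]=12): gcd([24, 12, 30]) = 6
The new gcd after any change is gcd(6, new_value).
This can be at most 6.
Since 6 = old gcd 6, the gcd can only stay the same or decrease.

Answer: no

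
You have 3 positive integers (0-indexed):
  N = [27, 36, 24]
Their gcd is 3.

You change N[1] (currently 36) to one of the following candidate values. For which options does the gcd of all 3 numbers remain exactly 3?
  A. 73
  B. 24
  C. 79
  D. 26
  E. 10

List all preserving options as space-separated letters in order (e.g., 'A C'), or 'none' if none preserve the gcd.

Old gcd = 3; gcd of others (without N[1]) = 3
New gcd for candidate v: gcd(3, v). Preserves old gcd iff gcd(3, v) = 3.
  Option A: v=73, gcd(3,73)=1 -> changes
  Option B: v=24, gcd(3,24)=3 -> preserves
  Option C: v=79, gcd(3,79)=1 -> changes
  Option D: v=26, gcd(3,26)=1 -> changes
  Option E: v=10, gcd(3,10)=1 -> changes

Answer: B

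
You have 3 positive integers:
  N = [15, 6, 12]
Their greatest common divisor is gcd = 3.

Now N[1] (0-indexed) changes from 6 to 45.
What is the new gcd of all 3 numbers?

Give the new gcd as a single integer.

Answer: 3

Derivation:
Numbers: [15, 6, 12], gcd = 3
Change: index 1, 6 -> 45
gcd of the OTHER numbers (without index 1): gcd([15, 12]) = 3
New gcd = gcd(g_others, new_val) = gcd(3, 45) = 3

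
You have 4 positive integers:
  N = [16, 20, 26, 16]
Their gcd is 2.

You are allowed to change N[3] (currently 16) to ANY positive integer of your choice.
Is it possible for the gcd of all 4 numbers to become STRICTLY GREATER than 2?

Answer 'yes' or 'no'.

Answer: no

Derivation:
Current gcd = 2
gcd of all OTHER numbers (without N[3]=16): gcd([16, 20, 26]) = 2
The new gcd after any change is gcd(2, new_value).
This can be at most 2.
Since 2 = old gcd 2, the gcd can only stay the same or decrease.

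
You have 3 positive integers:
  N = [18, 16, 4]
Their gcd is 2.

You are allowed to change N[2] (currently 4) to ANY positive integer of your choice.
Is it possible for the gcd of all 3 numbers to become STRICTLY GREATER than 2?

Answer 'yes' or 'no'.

Answer: no

Derivation:
Current gcd = 2
gcd of all OTHER numbers (without N[2]=4): gcd([18, 16]) = 2
The new gcd after any change is gcd(2, new_value).
This can be at most 2.
Since 2 = old gcd 2, the gcd can only stay the same or decrease.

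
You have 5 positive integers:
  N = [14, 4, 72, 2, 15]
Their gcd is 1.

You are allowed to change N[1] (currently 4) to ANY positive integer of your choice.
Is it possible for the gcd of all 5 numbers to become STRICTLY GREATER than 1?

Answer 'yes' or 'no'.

Answer: no

Derivation:
Current gcd = 1
gcd of all OTHER numbers (without N[1]=4): gcd([14, 72, 2, 15]) = 1
The new gcd after any change is gcd(1, new_value).
This can be at most 1.
Since 1 = old gcd 1, the gcd can only stay the same or decrease.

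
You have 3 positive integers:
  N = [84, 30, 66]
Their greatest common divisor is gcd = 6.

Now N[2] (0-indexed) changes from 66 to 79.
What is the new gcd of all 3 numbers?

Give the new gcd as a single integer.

Numbers: [84, 30, 66], gcd = 6
Change: index 2, 66 -> 79
gcd of the OTHER numbers (without index 2): gcd([84, 30]) = 6
New gcd = gcd(g_others, new_val) = gcd(6, 79) = 1

Answer: 1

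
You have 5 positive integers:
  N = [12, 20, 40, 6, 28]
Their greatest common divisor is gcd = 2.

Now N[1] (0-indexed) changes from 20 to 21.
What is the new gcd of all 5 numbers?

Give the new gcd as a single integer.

Numbers: [12, 20, 40, 6, 28], gcd = 2
Change: index 1, 20 -> 21
gcd of the OTHER numbers (without index 1): gcd([12, 40, 6, 28]) = 2
New gcd = gcd(g_others, new_val) = gcd(2, 21) = 1

Answer: 1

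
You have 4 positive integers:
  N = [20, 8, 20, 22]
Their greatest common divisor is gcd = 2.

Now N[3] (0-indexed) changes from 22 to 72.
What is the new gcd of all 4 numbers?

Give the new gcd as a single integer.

Answer: 4

Derivation:
Numbers: [20, 8, 20, 22], gcd = 2
Change: index 3, 22 -> 72
gcd of the OTHER numbers (without index 3): gcd([20, 8, 20]) = 4
New gcd = gcd(g_others, new_val) = gcd(4, 72) = 4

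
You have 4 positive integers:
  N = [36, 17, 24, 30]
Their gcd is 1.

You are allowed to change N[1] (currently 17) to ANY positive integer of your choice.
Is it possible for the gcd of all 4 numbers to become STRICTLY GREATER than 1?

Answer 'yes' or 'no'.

Current gcd = 1
gcd of all OTHER numbers (without N[1]=17): gcd([36, 24, 30]) = 6
The new gcd after any change is gcd(6, new_value).
This can be at most 6.
Since 6 > old gcd 1, the gcd CAN increase (e.g., set N[1] = 6).

Answer: yes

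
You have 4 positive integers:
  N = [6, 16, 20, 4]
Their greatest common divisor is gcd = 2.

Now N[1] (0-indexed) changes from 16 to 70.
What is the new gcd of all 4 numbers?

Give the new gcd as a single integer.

Numbers: [6, 16, 20, 4], gcd = 2
Change: index 1, 16 -> 70
gcd of the OTHER numbers (without index 1): gcd([6, 20, 4]) = 2
New gcd = gcd(g_others, new_val) = gcd(2, 70) = 2

Answer: 2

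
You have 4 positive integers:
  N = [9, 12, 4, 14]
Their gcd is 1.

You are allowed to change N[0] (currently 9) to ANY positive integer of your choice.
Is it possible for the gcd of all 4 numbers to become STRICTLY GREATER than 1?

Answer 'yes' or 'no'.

Answer: yes

Derivation:
Current gcd = 1
gcd of all OTHER numbers (without N[0]=9): gcd([12, 4, 14]) = 2
The new gcd after any change is gcd(2, new_value).
This can be at most 2.
Since 2 > old gcd 1, the gcd CAN increase (e.g., set N[0] = 2).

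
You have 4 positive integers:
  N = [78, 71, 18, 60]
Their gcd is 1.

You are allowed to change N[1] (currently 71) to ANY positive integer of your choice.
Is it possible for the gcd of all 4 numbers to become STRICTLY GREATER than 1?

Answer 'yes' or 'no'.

Current gcd = 1
gcd of all OTHER numbers (without N[1]=71): gcd([78, 18, 60]) = 6
The new gcd after any change is gcd(6, new_value).
This can be at most 6.
Since 6 > old gcd 1, the gcd CAN increase (e.g., set N[1] = 6).

Answer: yes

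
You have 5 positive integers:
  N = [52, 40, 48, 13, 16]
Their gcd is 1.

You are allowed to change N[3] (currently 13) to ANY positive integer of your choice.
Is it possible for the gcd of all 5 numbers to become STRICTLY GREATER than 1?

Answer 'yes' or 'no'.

Answer: yes

Derivation:
Current gcd = 1
gcd of all OTHER numbers (without N[3]=13): gcd([52, 40, 48, 16]) = 4
The new gcd after any change is gcd(4, new_value).
This can be at most 4.
Since 4 > old gcd 1, the gcd CAN increase (e.g., set N[3] = 4).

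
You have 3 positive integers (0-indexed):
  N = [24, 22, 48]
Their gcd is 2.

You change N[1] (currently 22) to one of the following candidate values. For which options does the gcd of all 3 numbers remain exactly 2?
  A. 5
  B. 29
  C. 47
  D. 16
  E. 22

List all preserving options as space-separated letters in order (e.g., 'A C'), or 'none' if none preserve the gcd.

Old gcd = 2; gcd of others (without N[1]) = 24
New gcd for candidate v: gcd(24, v). Preserves old gcd iff gcd(24, v) = 2.
  Option A: v=5, gcd(24,5)=1 -> changes
  Option B: v=29, gcd(24,29)=1 -> changes
  Option C: v=47, gcd(24,47)=1 -> changes
  Option D: v=16, gcd(24,16)=8 -> changes
  Option E: v=22, gcd(24,22)=2 -> preserves

Answer: E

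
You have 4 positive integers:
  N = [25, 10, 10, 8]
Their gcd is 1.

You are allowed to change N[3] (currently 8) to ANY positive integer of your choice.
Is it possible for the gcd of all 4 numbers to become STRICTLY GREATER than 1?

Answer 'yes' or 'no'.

Answer: yes

Derivation:
Current gcd = 1
gcd of all OTHER numbers (without N[3]=8): gcd([25, 10, 10]) = 5
The new gcd after any change is gcd(5, new_value).
This can be at most 5.
Since 5 > old gcd 1, the gcd CAN increase (e.g., set N[3] = 5).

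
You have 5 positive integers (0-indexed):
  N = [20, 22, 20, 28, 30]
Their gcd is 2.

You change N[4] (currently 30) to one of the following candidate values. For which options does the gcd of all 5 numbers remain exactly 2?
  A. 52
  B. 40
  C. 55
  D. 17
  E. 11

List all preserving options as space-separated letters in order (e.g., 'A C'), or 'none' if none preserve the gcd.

Answer: A B

Derivation:
Old gcd = 2; gcd of others (without N[4]) = 2
New gcd for candidate v: gcd(2, v). Preserves old gcd iff gcd(2, v) = 2.
  Option A: v=52, gcd(2,52)=2 -> preserves
  Option B: v=40, gcd(2,40)=2 -> preserves
  Option C: v=55, gcd(2,55)=1 -> changes
  Option D: v=17, gcd(2,17)=1 -> changes
  Option E: v=11, gcd(2,11)=1 -> changes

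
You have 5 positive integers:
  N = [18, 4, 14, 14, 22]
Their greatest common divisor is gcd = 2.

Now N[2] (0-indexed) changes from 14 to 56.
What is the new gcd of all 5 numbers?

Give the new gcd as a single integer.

Answer: 2

Derivation:
Numbers: [18, 4, 14, 14, 22], gcd = 2
Change: index 2, 14 -> 56
gcd of the OTHER numbers (without index 2): gcd([18, 4, 14, 22]) = 2
New gcd = gcd(g_others, new_val) = gcd(2, 56) = 2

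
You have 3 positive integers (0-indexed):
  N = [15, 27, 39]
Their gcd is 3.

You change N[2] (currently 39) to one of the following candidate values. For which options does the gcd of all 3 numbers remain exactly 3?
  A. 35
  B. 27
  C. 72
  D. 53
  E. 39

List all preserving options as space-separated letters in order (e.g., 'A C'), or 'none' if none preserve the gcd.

Answer: B C E

Derivation:
Old gcd = 3; gcd of others (without N[2]) = 3
New gcd for candidate v: gcd(3, v). Preserves old gcd iff gcd(3, v) = 3.
  Option A: v=35, gcd(3,35)=1 -> changes
  Option B: v=27, gcd(3,27)=3 -> preserves
  Option C: v=72, gcd(3,72)=3 -> preserves
  Option D: v=53, gcd(3,53)=1 -> changes
  Option E: v=39, gcd(3,39)=3 -> preserves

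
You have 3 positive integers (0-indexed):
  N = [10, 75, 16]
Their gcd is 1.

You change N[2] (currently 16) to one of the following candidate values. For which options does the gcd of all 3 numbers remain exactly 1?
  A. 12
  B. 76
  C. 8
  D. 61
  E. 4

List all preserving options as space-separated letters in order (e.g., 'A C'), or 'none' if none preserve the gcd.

Old gcd = 1; gcd of others (without N[2]) = 5
New gcd for candidate v: gcd(5, v). Preserves old gcd iff gcd(5, v) = 1.
  Option A: v=12, gcd(5,12)=1 -> preserves
  Option B: v=76, gcd(5,76)=1 -> preserves
  Option C: v=8, gcd(5,8)=1 -> preserves
  Option D: v=61, gcd(5,61)=1 -> preserves
  Option E: v=4, gcd(5,4)=1 -> preserves

Answer: A B C D E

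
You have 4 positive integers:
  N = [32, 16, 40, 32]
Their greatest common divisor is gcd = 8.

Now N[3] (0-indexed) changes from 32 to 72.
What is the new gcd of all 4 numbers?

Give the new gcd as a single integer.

Answer: 8

Derivation:
Numbers: [32, 16, 40, 32], gcd = 8
Change: index 3, 32 -> 72
gcd of the OTHER numbers (without index 3): gcd([32, 16, 40]) = 8
New gcd = gcd(g_others, new_val) = gcd(8, 72) = 8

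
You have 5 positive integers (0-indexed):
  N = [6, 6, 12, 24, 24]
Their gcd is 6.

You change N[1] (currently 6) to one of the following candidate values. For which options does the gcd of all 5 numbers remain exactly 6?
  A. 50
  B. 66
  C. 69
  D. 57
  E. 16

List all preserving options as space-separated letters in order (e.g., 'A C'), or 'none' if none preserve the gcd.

Answer: B

Derivation:
Old gcd = 6; gcd of others (without N[1]) = 6
New gcd for candidate v: gcd(6, v). Preserves old gcd iff gcd(6, v) = 6.
  Option A: v=50, gcd(6,50)=2 -> changes
  Option B: v=66, gcd(6,66)=6 -> preserves
  Option C: v=69, gcd(6,69)=3 -> changes
  Option D: v=57, gcd(6,57)=3 -> changes
  Option E: v=16, gcd(6,16)=2 -> changes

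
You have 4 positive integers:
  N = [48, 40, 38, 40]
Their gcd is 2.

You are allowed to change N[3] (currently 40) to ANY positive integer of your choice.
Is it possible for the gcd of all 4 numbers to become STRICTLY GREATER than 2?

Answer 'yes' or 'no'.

Current gcd = 2
gcd of all OTHER numbers (without N[3]=40): gcd([48, 40, 38]) = 2
The new gcd after any change is gcd(2, new_value).
This can be at most 2.
Since 2 = old gcd 2, the gcd can only stay the same or decrease.

Answer: no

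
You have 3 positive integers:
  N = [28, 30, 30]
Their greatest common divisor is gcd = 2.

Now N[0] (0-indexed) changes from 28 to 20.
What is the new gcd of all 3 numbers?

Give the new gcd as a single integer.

Answer: 10

Derivation:
Numbers: [28, 30, 30], gcd = 2
Change: index 0, 28 -> 20
gcd of the OTHER numbers (without index 0): gcd([30, 30]) = 30
New gcd = gcd(g_others, new_val) = gcd(30, 20) = 10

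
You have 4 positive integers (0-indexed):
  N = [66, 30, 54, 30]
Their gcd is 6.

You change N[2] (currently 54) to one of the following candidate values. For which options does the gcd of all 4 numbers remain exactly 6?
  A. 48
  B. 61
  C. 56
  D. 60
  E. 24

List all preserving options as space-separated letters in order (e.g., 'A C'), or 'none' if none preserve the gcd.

Answer: A D E

Derivation:
Old gcd = 6; gcd of others (without N[2]) = 6
New gcd for candidate v: gcd(6, v). Preserves old gcd iff gcd(6, v) = 6.
  Option A: v=48, gcd(6,48)=6 -> preserves
  Option B: v=61, gcd(6,61)=1 -> changes
  Option C: v=56, gcd(6,56)=2 -> changes
  Option D: v=60, gcd(6,60)=6 -> preserves
  Option E: v=24, gcd(6,24)=6 -> preserves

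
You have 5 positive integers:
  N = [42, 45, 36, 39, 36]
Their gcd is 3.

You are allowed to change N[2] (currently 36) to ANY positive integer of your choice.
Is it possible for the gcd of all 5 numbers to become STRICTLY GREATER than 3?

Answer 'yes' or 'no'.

Answer: no

Derivation:
Current gcd = 3
gcd of all OTHER numbers (without N[2]=36): gcd([42, 45, 39, 36]) = 3
The new gcd after any change is gcd(3, new_value).
This can be at most 3.
Since 3 = old gcd 3, the gcd can only stay the same or decrease.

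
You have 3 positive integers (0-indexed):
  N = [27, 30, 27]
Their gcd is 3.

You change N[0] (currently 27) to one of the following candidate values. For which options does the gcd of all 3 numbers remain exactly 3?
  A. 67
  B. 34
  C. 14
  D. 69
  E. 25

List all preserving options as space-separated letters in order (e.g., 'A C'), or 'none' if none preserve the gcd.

Old gcd = 3; gcd of others (without N[0]) = 3
New gcd for candidate v: gcd(3, v). Preserves old gcd iff gcd(3, v) = 3.
  Option A: v=67, gcd(3,67)=1 -> changes
  Option B: v=34, gcd(3,34)=1 -> changes
  Option C: v=14, gcd(3,14)=1 -> changes
  Option D: v=69, gcd(3,69)=3 -> preserves
  Option E: v=25, gcd(3,25)=1 -> changes

Answer: D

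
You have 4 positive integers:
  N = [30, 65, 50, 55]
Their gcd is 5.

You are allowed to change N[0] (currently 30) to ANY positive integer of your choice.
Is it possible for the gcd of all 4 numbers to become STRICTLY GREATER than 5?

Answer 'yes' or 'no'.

Current gcd = 5
gcd of all OTHER numbers (without N[0]=30): gcd([65, 50, 55]) = 5
The new gcd after any change is gcd(5, new_value).
This can be at most 5.
Since 5 = old gcd 5, the gcd can only stay the same or decrease.

Answer: no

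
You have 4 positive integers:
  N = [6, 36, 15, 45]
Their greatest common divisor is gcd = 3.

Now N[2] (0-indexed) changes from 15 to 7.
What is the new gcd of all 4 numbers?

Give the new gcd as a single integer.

Answer: 1

Derivation:
Numbers: [6, 36, 15, 45], gcd = 3
Change: index 2, 15 -> 7
gcd of the OTHER numbers (without index 2): gcd([6, 36, 45]) = 3
New gcd = gcd(g_others, new_val) = gcd(3, 7) = 1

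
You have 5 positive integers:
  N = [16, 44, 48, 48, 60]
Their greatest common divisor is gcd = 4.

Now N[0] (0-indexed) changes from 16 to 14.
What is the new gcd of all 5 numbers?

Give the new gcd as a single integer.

Answer: 2

Derivation:
Numbers: [16, 44, 48, 48, 60], gcd = 4
Change: index 0, 16 -> 14
gcd of the OTHER numbers (without index 0): gcd([44, 48, 48, 60]) = 4
New gcd = gcd(g_others, new_val) = gcd(4, 14) = 2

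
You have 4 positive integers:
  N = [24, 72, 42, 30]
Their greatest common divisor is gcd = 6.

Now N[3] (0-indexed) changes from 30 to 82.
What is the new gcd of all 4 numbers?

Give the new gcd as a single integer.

Numbers: [24, 72, 42, 30], gcd = 6
Change: index 3, 30 -> 82
gcd of the OTHER numbers (without index 3): gcd([24, 72, 42]) = 6
New gcd = gcd(g_others, new_val) = gcd(6, 82) = 2

Answer: 2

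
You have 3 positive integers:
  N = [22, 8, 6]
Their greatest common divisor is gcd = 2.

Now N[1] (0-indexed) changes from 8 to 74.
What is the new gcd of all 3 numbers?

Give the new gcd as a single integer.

Numbers: [22, 8, 6], gcd = 2
Change: index 1, 8 -> 74
gcd of the OTHER numbers (without index 1): gcd([22, 6]) = 2
New gcd = gcd(g_others, new_val) = gcd(2, 74) = 2

Answer: 2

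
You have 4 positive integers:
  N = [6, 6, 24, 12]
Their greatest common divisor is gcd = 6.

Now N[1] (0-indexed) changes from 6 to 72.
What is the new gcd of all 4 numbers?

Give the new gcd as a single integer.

Numbers: [6, 6, 24, 12], gcd = 6
Change: index 1, 6 -> 72
gcd of the OTHER numbers (without index 1): gcd([6, 24, 12]) = 6
New gcd = gcd(g_others, new_val) = gcd(6, 72) = 6

Answer: 6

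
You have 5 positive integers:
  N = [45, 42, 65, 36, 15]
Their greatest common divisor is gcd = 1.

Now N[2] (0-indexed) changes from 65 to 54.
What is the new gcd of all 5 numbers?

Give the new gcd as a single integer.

Numbers: [45, 42, 65, 36, 15], gcd = 1
Change: index 2, 65 -> 54
gcd of the OTHER numbers (without index 2): gcd([45, 42, 36, 15]) = 3
New gcd = gcd(g_others, new_val) = gcd(3, 54) = 3

Answer: 3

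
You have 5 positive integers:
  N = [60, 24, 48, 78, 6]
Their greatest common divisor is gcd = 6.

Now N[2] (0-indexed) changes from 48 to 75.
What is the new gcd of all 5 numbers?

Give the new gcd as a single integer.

Numbers: [60, 24, 48, 78, 6], gcd = 6
Change: index 2, 48 -> 75
gcd of the OTHER numbers (without index 2): gcd([60, 24, 78, 6]) = 6
New gcd = gcd(g_others, new_val) = gcd(6, 75) = 3

Answer: 3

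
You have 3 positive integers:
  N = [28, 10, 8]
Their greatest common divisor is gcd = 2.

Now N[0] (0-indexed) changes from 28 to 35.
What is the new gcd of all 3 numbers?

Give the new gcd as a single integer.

Numbers: [28, 10, 8], gcd = 2
Change: index 0, 28 -> 35
gcd of the OTHER numbers (without index 0): gcd([10, 8]) = 2
New gcd = gcd(g_others, new_val) = gcd(2, 35) = 1

Answer: 1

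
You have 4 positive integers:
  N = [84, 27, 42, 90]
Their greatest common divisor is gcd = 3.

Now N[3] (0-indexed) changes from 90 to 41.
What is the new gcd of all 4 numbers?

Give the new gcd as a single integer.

Numbers: [84, 27, 42, 90], gcd = 3
Change: index 3, 90 -> 41
gcd of the OTHER numbers (without index 3): gcd([84, 27, 42]) = 3
New gcd = gcd(g_others, new_val) = gcd(3, 41) = 1

Answer: 1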